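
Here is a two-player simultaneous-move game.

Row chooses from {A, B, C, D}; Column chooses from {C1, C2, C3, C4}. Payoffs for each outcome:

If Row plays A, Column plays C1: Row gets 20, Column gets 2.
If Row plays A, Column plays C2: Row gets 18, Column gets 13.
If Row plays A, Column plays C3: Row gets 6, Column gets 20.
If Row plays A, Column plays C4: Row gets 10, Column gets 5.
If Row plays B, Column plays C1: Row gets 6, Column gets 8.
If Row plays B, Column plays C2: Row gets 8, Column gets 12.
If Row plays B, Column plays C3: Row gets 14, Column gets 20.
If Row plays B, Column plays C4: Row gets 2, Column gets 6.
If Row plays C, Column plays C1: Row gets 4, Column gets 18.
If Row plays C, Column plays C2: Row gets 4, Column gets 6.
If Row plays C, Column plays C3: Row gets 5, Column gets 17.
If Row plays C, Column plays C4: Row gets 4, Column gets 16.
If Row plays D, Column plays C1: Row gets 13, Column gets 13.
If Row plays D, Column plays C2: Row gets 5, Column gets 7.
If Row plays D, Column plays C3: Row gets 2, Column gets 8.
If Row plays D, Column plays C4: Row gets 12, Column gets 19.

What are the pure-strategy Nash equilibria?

Row against C1: payoffs 20, 6, 4, 13 → best response A.
Row against C2: payoffs 18, 8, 4, 5 → best response A.
Row against C3: payoffs 6, 14, 5, 2 → best response B.
Row against C4: payoffs 10, 2, 4, 12 → best response D.
Column against A: payoffs 2, 13, 20, 5 → best response C3.
Column against B: payoffs 8, 12, 20, 6 → best response C3.
Column against C: payoffs 18, 6, 17, 16 → best response C1.
Column against D: payoffs 13, 7, 8, 19 → best response C4.
Mutual best responses: (B, C3); (D, C4).

The pure Nash equilibria are (B, C3); (D, C4).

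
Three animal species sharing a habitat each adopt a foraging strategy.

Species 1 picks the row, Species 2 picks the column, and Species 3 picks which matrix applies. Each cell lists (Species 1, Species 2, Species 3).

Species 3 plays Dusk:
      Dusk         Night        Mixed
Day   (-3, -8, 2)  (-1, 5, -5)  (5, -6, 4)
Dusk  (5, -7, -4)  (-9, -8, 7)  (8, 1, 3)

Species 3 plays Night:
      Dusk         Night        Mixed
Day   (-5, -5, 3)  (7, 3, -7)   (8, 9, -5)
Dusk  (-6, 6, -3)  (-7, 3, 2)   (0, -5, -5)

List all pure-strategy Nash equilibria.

Species 1 against (Dusk, Dusk): payoffs -3, 5 → best response Dusk.
Species 1 against (Dusk, Night): payoffs -5, -6 → best response Day.
Species 1 against (Night, Dusk): payoffs -1, -9 → best response Day.
Species 1 against (Night, Night): payoffs 7, -7 → best response Day.
Species 1 against (Mixed, Dusk): payoffs 5, 8 → best response Dusk.
Species 1 against (Mixed, Night): payoffs 8, 0 → best response Day.
Species 2 against (Day, Dusk): payoffs -8, 5, -6 → best response Night.
Species 2 against (Day, Night): payoffs -5, 3, 9 → best response Mixed.
Species 2 against (Dusk, Dusk): payoffs -7, -8, 1 → best response Mixed.
Species 2 against (Dusk, Night): payoffs 6, 3, -5 → best response Dusk.
Species 3 against (Day, Dusk): payoffs 2, 3 → best response Night.
Species 3 against (Day, Night): payoffs -5, -7 → best response Dusk.
Species 3 against (Day, Mixed): payoffs 4, -5 → best response Dusk.
Species 3 against (Dusk, Dusk): payoffs -4, -3 → best response Night.
Species 3 against (Dusk, Night): payoffs 7, 2 → best response Dusk.
Species 3 against (Dusk, Mixed): payoffs 3, -5 → best response Dusk.
Mutual best responses: (Day, Night, Dusk); (Dusk, Mixed, Dusk).

The pure Nash equilibria are (Day, Night, Dusk), (Dusk, Mixed, Dusk).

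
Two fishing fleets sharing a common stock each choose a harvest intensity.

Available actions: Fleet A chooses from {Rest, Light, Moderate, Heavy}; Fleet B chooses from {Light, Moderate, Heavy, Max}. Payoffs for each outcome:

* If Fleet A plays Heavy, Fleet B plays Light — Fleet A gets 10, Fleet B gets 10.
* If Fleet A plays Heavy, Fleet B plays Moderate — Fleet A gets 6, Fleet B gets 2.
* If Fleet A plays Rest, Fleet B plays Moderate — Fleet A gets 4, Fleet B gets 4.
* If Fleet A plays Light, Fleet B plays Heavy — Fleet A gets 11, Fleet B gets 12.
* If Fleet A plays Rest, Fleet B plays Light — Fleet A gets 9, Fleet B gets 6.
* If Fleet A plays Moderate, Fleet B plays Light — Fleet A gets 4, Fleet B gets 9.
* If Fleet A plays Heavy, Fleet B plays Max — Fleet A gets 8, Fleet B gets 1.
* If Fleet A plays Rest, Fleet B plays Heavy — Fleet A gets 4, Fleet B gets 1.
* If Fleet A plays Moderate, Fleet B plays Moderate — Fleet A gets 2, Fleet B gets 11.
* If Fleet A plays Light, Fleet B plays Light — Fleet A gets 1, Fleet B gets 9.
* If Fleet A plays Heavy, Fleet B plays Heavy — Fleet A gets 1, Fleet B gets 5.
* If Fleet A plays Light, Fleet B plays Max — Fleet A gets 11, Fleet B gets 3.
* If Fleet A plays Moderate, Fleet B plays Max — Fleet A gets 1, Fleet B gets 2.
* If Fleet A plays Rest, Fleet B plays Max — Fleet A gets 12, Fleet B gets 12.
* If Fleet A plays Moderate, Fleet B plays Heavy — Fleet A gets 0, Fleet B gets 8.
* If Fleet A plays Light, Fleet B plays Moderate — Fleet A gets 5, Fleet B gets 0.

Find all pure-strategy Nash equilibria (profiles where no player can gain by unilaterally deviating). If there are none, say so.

Pure-strategy Nash equilibria: (Rest, Max), (Light, Heavy), (Heavy, Light)

(Rest, Light): Fleet A can switch to Heavy (9 → 10). Not NE.
(Rest, Moderate): Fleet A can switch to Light (4 → 5). Not NE.
(Rest, Heavy): Fleet A can switch to Light (4 → 11). Not NE.
(Rest, Max): Fleet A gets 12, best alternative 11; Fleet B gets 12, best alternative 6. No profitable deviation — NE.
(Light, Light): Fleet A can switch to Rest (1 → 9). Not NE.
(Light, Moderate): Fleet A can switch to Heavy (5 → 6). Not NE.
(Light, Heavy): Fleet A gets 11, best alternative 4; Fleet B gets 12, best alternative 9. No profitable deviation — NE.
(Light, Max): Fleet A can switch to Rest (11 → 12). Not NE.
(Moderate, Light): Fleet A can switch to Rest (4 → 9). Not NE.
(Moderate, Moderate): Fleet A can switch to Rest (2 → 4). Not NE.
(Moderate, Heavy): Fleet A can switch to Rest (0 → 4). Not NE.
(Moderate, Max): Fleet A can switch to Rest (1 → 12). Not NE.
(Heavy, Light): Fleet A gets 10, best alternative 9; Fleet B gets 10, best alternative 5. No profitable deviation — NE.
(The remaining 3 profiles each have a profitable deviation by the same check.)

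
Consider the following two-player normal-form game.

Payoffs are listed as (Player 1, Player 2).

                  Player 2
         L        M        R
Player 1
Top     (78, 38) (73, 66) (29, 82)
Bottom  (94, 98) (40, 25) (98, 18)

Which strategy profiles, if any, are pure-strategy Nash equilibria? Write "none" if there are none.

(Bottom, L)

For each player, find the best response to each opponent profile; mutual best responses are the pure NE.
Player 1 against L: payoffs 78, 94 → best response Bottom.
Player 1 against M: payoffs 73, 40 → best response Top.
Player 1 against R: payoffs 29, 98 → best response Bottom.
Player 2 against Top: payoffs 38, 66, 82 → best response R.
Player 2 against Bottom: payoffs 98, 25, 18 → best response L.
Mutual best responses: (Bottom, L).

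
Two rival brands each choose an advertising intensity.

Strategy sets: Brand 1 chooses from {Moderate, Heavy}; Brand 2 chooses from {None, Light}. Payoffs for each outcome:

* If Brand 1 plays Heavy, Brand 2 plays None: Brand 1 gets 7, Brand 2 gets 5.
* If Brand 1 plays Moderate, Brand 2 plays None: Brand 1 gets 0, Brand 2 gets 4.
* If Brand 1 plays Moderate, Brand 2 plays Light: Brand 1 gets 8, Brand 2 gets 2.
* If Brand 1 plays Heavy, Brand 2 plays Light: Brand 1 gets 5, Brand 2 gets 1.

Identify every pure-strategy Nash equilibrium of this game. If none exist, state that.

The unique pure-strategy Nash equilibrium is (Heavy, None).

(Moderate, None): Brand 1 can switch to Heavy (0 → 7). Not NE.
(Moderate, Light): Brand 2 can switch to None (2 → 4). Not NE.
(Heavy, None): Brand 1 gets 7, best alternative 0; Brand 2 gets 5, best alternative 1. No profitable deviation — NE.
(Heavy, Light): Brand 1 can switch to Moderate (5 → 8). Not NE.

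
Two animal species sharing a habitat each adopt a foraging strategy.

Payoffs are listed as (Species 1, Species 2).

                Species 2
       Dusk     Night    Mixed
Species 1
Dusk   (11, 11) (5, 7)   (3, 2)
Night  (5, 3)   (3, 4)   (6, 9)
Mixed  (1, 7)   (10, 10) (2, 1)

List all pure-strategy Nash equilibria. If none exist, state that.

(Dusk, Dusk), (Night, Mixed), (Mixed, Night)

Species 1 against Dusk: payoffs 11, 5, 1 → best response Dusk.
Species 1 against Night: payoffs 5, 3, 10 → best response Mixed.
Species 1 against Mixed: payoffs 3, 6, 2 → best response Night.
Species 2 against Dusk: payoffs 11, 7, 2 → best response Dusk.
Species 2 against Night: payoffs 3, 4, 9 → best response Mixed.
Species 2 against Mixed: payoffs 7, 10, 1 → best response Night.
Mutual best responses: (Dusk, Dusk); (Night, Mixed); (Mixed, Night).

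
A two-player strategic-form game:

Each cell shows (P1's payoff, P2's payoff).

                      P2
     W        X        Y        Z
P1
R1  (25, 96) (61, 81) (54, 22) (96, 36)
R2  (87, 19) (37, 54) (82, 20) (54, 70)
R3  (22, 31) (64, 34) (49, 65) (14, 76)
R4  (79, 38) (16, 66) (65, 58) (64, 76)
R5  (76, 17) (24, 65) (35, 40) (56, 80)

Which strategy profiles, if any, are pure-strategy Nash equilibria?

none

P1 against W: payoffs 25, 87, 22, 79, 76 → best response R2.
P1 against X: payoffs 61, 37, 64, 16, 24 → best response R3.
P1 against Y: payoffs 54, 82, 49, 65, 35 → best response R2.
P1 against Z: payoffs 96, 54, 14, 64, 56 → best response R1.
P2 against R1: payoffs 96, 81, 22, 36 → best response W.
P2 against R2: payoffs 19, 54, 20, 70 → best response Z.
P2 against R3: payoffs 31, 34, 65, 76 → best response Z.
P2 against R4: payoffs 38, 66, 58, 76 → best response Z.
P2 against R5: payoffs 17, 65, 40, 80 → best response Z.
No profile is a mutual best response for all players.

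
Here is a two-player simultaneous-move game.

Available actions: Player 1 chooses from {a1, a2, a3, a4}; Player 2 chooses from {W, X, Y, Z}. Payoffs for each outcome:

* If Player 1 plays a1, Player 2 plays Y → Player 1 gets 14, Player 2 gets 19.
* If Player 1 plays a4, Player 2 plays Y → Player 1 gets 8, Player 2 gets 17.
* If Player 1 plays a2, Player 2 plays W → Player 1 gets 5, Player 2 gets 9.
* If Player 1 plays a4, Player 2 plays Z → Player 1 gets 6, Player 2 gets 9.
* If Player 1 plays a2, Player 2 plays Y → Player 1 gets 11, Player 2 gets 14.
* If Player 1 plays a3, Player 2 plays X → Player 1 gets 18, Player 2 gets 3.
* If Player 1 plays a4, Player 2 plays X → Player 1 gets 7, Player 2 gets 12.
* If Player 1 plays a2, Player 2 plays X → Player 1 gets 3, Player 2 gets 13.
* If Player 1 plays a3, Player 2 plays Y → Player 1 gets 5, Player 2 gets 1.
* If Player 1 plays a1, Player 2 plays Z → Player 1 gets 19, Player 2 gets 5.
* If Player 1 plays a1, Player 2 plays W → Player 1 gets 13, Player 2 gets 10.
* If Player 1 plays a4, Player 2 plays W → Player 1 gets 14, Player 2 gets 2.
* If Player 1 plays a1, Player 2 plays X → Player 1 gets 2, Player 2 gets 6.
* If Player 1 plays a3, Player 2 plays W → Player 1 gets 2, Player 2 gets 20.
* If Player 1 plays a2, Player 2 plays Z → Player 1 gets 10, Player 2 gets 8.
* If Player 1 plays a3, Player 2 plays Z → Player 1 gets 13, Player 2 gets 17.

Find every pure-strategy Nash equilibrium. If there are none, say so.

(a1, W): Player 1 can switch to a4 (13 → 14). Not NE.
(a1, X): Player 1 can switch to a2 (2 → 3). Not NE.
(a1, Y): Player 1 gets 14, best alternative 11; Player 2 gets 19, best alternative 10. No profitable deviation — NE.
(a1, Z): Player 2 can switch to W (5 → 10). Not NE.
(a2, W): Player 1 can switch to a1 (5 → 13). Not NE.
(a2, X): Player 1 can switch to a3 (3 → 18). Not NE.
(a2, Y): Player 1 can switch to a1 (11 → 14). Not NE.
(The remaining 9 profiles each have a profitable deviation by the same check.)

Pure NE: (a1, Y)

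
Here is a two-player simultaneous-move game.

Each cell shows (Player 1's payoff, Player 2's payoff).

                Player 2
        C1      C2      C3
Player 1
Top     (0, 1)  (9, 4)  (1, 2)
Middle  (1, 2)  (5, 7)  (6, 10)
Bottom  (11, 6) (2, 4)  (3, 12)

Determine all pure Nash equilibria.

Player 1 against C1: payoffs 0, 1, 11 → best response Bottom.
Player 1 against C2: payoffs 9, 5, 2 → best response Top.
Player 1 against C3: payoffs 1, 6, 3 → best response Middle.
Player 2 against Top: payoffs 1, 4, 2 → best response C2.
Player 2 against Middle: payoffs 2, 7, 10 → best response C3.
Player 2 against Bottom: payoffs 6, 4, 12 → best response C3.
Mutual best responses: (Top, C2); (Middle, C3).

The pure Nash equilibria are (Top, C2) and (Middle, C3).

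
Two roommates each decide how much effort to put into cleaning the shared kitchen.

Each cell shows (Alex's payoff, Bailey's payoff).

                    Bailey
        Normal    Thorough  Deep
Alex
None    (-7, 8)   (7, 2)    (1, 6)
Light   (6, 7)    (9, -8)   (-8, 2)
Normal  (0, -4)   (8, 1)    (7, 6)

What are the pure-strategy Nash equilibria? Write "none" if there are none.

Pure-strategy Nash equilibria: (Light, Normal), (Normal, Deep)

(None, Normal): Alex can switch to Light (-7 → 6). Not NE.
(None, Thorough): Alex can switch to Light (7 → 9). Not NE.
(None, Deep): Alex can switch to Normal (1 → 7). Not NE.
(Light, Normal): Alex gets 6, best alternative 0; Bailey gets 7, best alternative 2. No profitable deviation — NE.
(Light, Thorough): Bailey can switch to Normal (-8 → 7). Not NE.
(Light, Deep): Alex can switch to None (-8 → 1). Not NE.
(Normal, Normal): Alex can switch to Light (0 → 6). Not NE.
(Normal, Thorough): Alex can switch to Light (8 → 9). Not NE.
(Normal, Deep): Alex gets 7, best alternative 1; Bailey gets 6, best alternative 1. No profitable deviation — NE.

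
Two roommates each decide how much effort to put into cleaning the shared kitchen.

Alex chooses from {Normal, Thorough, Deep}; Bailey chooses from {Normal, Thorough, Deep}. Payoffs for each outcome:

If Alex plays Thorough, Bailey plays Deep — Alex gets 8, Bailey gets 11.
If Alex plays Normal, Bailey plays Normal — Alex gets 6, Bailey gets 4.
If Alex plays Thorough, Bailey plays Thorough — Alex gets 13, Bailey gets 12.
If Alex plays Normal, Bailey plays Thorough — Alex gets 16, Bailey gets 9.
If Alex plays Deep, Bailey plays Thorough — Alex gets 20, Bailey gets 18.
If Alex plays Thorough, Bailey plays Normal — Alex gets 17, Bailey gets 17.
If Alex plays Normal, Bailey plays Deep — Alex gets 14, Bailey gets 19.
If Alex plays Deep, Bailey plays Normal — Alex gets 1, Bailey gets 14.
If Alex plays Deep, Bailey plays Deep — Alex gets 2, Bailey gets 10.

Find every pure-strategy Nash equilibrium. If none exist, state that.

Check each profile: it is a Nash equilibrium iff no player can strictly gain by switching unilaterally.
(Normal, Normal): Alex can switch to Thorough (6 → 17). Not NE.
(Normal, Thorough): Alex can switch to Deep (16 → 20). Not NE.
(Normal, Deep): Alex gets 14, best alternative 8; Bailey gets 19, best alternative 9. No profitable deviation — NE.
(Thorough, Normal): Alex gets 17, best alternative 6; Bailey gets 17, best alternative 12. No profitable deviation — NE.
(Thorough, Thorough): Alex can switch to Normal (13 → 16). Not NE.
(Thorough, Deep): Alex can switch to Normal (8 → 14). Not NE.
(Deep, Normal): Alex can switch to Normal (1 → 6). Not NE.
(Deep, Thorough): Alex gets 20, best alternative 16; Bailey gets 18, best alternative 14. No profitable deviation — NE.
(Deep, Deep): Alex can switch to Normal (2 → 14). Not NE.

The pure Nash equilibria are (Normal, Deep); (Thorough, Normal); (Deep, Thorough).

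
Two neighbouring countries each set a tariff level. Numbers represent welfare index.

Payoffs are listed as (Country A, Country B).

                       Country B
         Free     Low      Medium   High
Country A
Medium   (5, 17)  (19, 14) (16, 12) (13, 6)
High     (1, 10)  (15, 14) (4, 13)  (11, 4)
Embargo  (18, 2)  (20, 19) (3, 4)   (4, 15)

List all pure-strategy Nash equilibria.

The unique pure-strategy Nash equilibrium is (Embargo, Low).

For each player, find the best response to each opponent profile; mutual best responses are the pure NE.
Country A against Free: payoffs 5, 1, 18 → best response Embargo.
Country A against Low: payoffs 19, 15, 20 → best response Embargo.
Country A against Medium: payoffs 16, 4, 3 → best response Medium.
Country A against High: payoffs 13, 11, 4 → best response Medium.
Country B against Medium: payoffs 17, 14, 12, 6 → best response Free.
Country B against High: payoffs 10, 14, 13, 4 → best response Low.
Country B against Embargo: payoffs 2, 19, 4, 15 → best response Low.
Mutual best responses: (Embargo, Low).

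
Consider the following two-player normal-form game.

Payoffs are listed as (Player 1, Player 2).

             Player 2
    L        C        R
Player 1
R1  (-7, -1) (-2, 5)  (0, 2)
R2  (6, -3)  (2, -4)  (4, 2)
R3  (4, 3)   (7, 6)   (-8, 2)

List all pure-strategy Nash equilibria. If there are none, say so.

Pure-strategy Nash equilibria: (R2, R), (R3, C)

(R1, L): Player 1 can switch to R2 (-7 → 6). Not NE.
(R1, C): Player 1 can switch to R2 (-2 → 2). Not NE.
(R1, R): Player 1 can switch to R2 (0 → 4). Not NE.
(R2, L): Player 2 can switch to R (-3 → 2). Not NE.
(R2, C): Player 1 can switch to R3 (2 → 7). Not NE.
(R2, R): Player 1 gets 4, best alternative 0; Player 2 gets 2, best alternative -3. No profitable deviation — NE.
(R3, L): Player 1 can switch to R2 (4 → 6). Not NE.
(R3, C): Player 1 gets 7, best alternative 2; Player 2 gets 6, best alternative 3. No profitable deviation — NE.
(R3, R): Player 1 can switch to R1 (-8 → 0). Not NE.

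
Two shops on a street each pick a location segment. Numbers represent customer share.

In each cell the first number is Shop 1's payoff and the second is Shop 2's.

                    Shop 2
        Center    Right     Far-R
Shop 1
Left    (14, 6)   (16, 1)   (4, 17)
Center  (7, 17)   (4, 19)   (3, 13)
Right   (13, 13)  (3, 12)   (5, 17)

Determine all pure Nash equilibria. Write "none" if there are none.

Shop 1 against Center: payoffs 14, 7, 13 → best response Left.
Shop 1 against Right: payoffs 16, 4, 3 → best response Left.
Shop 1 against Far-R: payoffs 4, 3, 5 → best response Right.
Shop 2 against Left: payoffs 6, 1, 17 → best response Far-R.
Shop 2 against Center: payoffs 17, 19, 13 → best response Right.
Shop 2 against Right: payoffs 13, 12, 17 → best response Far-R.
Mutual best responses: (Right, Far-R).

Pure NE: (Right, Far-R)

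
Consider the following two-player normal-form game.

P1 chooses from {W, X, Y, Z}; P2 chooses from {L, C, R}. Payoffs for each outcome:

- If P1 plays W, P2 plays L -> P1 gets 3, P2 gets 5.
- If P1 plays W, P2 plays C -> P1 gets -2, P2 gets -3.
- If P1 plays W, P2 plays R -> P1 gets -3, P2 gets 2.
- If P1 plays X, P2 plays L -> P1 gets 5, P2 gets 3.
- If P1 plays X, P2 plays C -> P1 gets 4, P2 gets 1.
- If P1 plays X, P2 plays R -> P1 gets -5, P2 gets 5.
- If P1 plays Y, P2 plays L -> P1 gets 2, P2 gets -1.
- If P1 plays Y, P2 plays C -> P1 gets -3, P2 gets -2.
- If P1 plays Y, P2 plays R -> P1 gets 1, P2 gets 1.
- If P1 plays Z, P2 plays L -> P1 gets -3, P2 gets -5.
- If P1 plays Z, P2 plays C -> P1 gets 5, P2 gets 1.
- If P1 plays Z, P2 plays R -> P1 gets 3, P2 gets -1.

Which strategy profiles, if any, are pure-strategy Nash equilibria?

The unique pure-strategy Nash equilibrium is (Z, C).

(W, L): P1 can switch to X (3 → 5). Not NE.
(W, C): P1 can switch to X (-2 → 4). Not NE.
(W, R): P1 can switch to Y (-3 → 1). Not NE.
(X, L): P2 can switch to R (3 → 5). Not NE.
(X, C): P1 can switch to Z (4 → 5). Not NE.
(X, R): P1 can switch to W (-5 → -3). Not NE.
(Y, L): P1 can switch to W (2 → 3). Not NE.
(Y, C): P1 can switch to W (-3 → -2). Not NE.
(Y, R): P1 can switch to Z (1 → 3). Not NE.
(Z, L): P1 can switch to W (-3 → 3). Not NE.
(Z, C): P1 gets 5, best alternative 4; P2 gets 1, best alternative -1. No profitable deviation — NE.
(Z, R): P2 can switch to C (-1 → 1). Not NE.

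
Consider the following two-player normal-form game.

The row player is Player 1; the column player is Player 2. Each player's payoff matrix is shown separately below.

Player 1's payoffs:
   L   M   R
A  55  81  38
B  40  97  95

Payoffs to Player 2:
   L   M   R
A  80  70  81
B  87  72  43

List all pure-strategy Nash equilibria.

none

Mark each player's best response to every combination of opponents' strategies; a profile where every player is best-responding is a pure Nash equilibrium.
Player 1 against L: payoffs 55, 40 → best response A.
Player 1 against M: payoffs 81, 97 → best response B.
Player 1 against R: payoffs 38, 95 → best response B.
Player 2 against A: payoffs 80, 70, 81 → best response R.
Player 2 against B: payoffs 87, 72, 43 → best response L.
No profile is a mutual best response for all players.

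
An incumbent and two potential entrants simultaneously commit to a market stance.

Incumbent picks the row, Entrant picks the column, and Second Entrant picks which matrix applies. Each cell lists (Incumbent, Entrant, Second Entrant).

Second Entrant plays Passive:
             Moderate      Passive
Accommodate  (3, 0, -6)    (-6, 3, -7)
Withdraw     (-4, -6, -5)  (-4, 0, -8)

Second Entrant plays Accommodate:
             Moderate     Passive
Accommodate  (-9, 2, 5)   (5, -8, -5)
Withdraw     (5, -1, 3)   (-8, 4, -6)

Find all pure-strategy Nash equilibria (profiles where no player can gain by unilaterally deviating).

(Accommodate, Moderate, Passive): Entrant can switch to Passive (0 → 3). Not NE.
(Accommodate, Moderate, Accommodate): Incumbent can switch to Withdraw (-9 → 5). Not NE.
(Accommodate, Passive, Passive): Incumbent can switch to Withdraw (-6 → -4). Not NE.
(Accommodate, Passive, Accommodate): Entrant can switch to Moderate (-8 → 2). Not NE.
(Withdraw, Moderate, Passive): Incumbent can switch to Accommodate (-4 → 3). Not NE.
(Withdraw, Moderate, Accommodate): Entrant can switch to Passive (-1 → 4). Not NE.
(Withdraw, Passive, Passive): Second Entrant can switch to Accommodate (-8 → -6). Not NE.
(Withdraw, Passive, Accommodate): Incumbent can switch to Accommodate (-8 → 5). Not NE.

There is no pure-strategy Nash equilibrium.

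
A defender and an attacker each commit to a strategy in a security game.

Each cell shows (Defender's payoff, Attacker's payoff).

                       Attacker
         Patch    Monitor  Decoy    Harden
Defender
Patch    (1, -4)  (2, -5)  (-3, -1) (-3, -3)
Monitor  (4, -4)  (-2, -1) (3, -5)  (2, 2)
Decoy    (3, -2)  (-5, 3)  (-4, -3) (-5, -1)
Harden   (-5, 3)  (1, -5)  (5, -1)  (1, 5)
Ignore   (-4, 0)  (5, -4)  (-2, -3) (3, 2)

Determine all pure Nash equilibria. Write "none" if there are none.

(Patch, Patch): Defender can switch to Monitor (1 → 4). Not NE.
(Patch, Monitor): Defender can switch to Ignore (2 → 5). Not NE.
(Patch, Decoy): Defender can switch to Monitor (-3 → 3). Not NE.
(Patch, Harden): Defender can switch to Monitor (-3 → 2). Not NE.
(Monitor, Patch): Attacker can switch to Monitor (-4 → -1). Not NE.
(Monitor, Monitor): Defender can switch to Patch (-2 → 2). Not NE.
(Monitor, Decoy): Defender can switch to Harden (3 → 5). Not NE.
(Monitor, Harden): Defender can switch to Ignore (2 → 3). Not NE.
(Ignore, Harden): Defender gets 3, best alternative 2; Attacker gets 2, best alternative 0. No profitable deviation — NE.
(The remaining 11 profiles each have a profitable deviation by the same check.)

Pure NE: (Ignore, Harden)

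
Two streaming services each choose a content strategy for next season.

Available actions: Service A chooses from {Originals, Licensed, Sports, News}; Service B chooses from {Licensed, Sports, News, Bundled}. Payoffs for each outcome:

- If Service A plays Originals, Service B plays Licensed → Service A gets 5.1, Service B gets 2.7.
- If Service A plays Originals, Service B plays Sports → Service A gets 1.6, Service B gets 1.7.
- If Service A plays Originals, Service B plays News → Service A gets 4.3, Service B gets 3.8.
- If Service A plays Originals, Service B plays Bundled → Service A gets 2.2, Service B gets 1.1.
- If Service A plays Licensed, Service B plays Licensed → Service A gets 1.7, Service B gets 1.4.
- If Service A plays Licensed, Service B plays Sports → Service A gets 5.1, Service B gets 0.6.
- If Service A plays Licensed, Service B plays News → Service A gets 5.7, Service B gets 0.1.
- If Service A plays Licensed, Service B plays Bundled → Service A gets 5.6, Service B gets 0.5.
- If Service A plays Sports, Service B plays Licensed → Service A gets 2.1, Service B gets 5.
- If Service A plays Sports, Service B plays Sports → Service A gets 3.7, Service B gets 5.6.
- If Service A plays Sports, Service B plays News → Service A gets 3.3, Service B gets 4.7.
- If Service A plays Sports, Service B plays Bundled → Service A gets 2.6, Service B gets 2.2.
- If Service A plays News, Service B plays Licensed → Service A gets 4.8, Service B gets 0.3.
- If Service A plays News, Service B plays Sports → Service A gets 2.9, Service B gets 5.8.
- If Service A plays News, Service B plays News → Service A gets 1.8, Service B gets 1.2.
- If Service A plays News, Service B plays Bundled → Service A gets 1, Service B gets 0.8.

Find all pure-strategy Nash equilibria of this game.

For each player, find the best response to each opponent profile; mutual best responses are the pure NE.
Service A against Licensed: payoffs 5.1, 1.7, 2.1, 4.8 → best response Originals.
Service A against Sports: payoffs 1.6, 5.1, 3.7, 2.9 → best response Licensed.
Service A against News: payoffs 4.3, 5.7, 3.3, 1.8 → best response Licensed.
Service A against Bundled: payoffs 2.2, 5.6, 2.6, 1 → best response Licensed.
Service B against Originals: payoffs 2.7, 1.7, 3.8, 1.1 → best response News.
Service B against Licensed: payoffs 1.4, 0.6, 0.1, 0.5 → best response Licensed.
Service B against Sports: payoffs 5, 5.6, 4.7, 2.2 → best response Sports.
Service B against News: payoffs 0.3, 5.8, 1.2, 0.8 → best response Sports.
No profile is a mutual best response for all players.

This game has no pure Nash equilibrium.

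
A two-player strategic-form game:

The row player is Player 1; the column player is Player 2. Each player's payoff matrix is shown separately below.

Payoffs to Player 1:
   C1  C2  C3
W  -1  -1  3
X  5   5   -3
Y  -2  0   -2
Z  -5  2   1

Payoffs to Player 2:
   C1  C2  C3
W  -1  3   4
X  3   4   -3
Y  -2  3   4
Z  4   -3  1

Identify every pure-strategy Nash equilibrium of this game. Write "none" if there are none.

Pure-strategy Nash equilibria: (W, C3), (X, C2)

Player 1 against C1: payoffs -1, 5, -2, -5 → best response X.
Player 1 against C2: payoffs -1, 5, 0, 2 → best response X.
Player 1 against C3: payoffs 3, -3, -2, 1 → best response W.
Player 2 against W: payoffs -1, 3, 4 → best response C3.
Player 2 against X: payoffs 3, 4, -3 → best response C2.
Player 2 against Y: payoffs -2, 3, 4 → best response C3.
Player 2 against Z: payoffs 4, -3, 1 → best response C1.
Mutual best responses: (W, C3); (X, C2).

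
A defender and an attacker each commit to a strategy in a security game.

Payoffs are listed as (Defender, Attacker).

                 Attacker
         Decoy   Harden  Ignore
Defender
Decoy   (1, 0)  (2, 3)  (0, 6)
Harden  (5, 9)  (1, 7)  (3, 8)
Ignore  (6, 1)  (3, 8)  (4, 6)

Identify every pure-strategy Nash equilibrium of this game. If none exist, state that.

Pure NE: (Ignore, Harden)

Defender against Decoy: payoffs 1, 5, 6 → best response Ignore.
Defender against Harden: payoffs 2, 1, 3 → best response Ignore.
Defender against Ignore: payoffs 0, 3, 4 → best response Ignore.
Attacker against Decoy: payoffs 0, 3, 6 → best response Ignore.
Attacker against Harden: payoffs 9, 7, 8 → best response Decoy.
Attacker against Ignore: payoffs 1, 8, 6 → best response Harden.
Mutual best responses: (Ignore, Harden).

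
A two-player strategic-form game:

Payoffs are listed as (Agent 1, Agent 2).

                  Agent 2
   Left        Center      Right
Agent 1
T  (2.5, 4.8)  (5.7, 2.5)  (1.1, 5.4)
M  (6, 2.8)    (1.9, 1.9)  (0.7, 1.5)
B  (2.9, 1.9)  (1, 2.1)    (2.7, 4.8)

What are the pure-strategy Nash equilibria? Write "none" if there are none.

Agent 1 against Left: payoffs 2.5, 6, 2.9 → best response M.
Agent 1 against Center: payoffs 5.7, 1.9, 1 → best response T.
Agent 1 against Right: payoffs 1.1, 0.7, 2.7 → best response B.
Agent 2 against T: payoffs 4.8, 2.5, 5.4 → best response Right.
Agent 2 against M: payoffs 2.8, 1.9, 1.5 → best response Left.
Agent 2 against B: payoffs 1.9, 2.1, 4.8 → best response Right.
Mutual best responses: (M, Left); (B, Right).

The pure Nash equilibria are (M, Left); (B, Right).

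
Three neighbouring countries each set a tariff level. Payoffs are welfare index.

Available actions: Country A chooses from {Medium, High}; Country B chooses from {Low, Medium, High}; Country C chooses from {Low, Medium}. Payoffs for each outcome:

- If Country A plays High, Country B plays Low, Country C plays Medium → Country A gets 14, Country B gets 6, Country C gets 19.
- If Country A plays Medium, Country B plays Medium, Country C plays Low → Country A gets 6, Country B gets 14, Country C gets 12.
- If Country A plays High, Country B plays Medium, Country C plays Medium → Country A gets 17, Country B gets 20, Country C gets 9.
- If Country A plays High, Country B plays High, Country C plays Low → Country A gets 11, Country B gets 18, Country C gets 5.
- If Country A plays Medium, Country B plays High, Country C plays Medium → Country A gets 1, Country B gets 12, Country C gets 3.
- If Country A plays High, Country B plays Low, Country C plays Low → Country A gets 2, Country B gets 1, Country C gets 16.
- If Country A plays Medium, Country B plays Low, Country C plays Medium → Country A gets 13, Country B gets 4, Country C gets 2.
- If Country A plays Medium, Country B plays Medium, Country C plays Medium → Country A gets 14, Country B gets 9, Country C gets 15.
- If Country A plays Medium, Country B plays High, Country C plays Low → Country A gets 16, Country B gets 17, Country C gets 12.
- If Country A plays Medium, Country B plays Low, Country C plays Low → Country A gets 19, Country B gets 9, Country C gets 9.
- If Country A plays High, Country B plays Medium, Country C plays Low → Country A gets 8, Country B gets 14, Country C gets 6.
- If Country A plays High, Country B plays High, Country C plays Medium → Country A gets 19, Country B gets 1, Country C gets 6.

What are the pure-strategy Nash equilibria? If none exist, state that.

(Medium, High, Low), (High, Medium, Medium)

Country A against (Low, Low): payoffs 19, 2 → best response Medium.
Country A against (Low, Medium): payoffs 13, 14 → best response High.
Country A against (Medium, Low): payoffs 6, 8 → best response High.
Country A against (Medium, Medium): payoffs 14, 17 → best response High.
Country A against (High, Low): payoffs 16, 11 → best response Medium.
Country A against (High, Medium): payoffs 1, 19 → best response High.
Country B against (Medium, Low): payoffs 9, 14, 17 → best response High.
Country B against (Medium, Medium): payoffs 4, 9, 12 → best response High.
Country B against (High, Low): payoffs 1, 14, 18 → best response High.
Country B against (High, Medium): payoffs 6, 20, 1 → best response Medium.
Country C against (Medium, Low): payoffs 9, 2 → best response Low.
Country C against (Medium, Medium): payoffs 12, 15 → best response Medium.
Country C against (Medium, High): payoffs 12, 3 → best response Low.
Country C against (High, Low): payoffs 16, 19 → best response Medium.
Country C against (High, Medium): payoffs 6, 9 → best response Medium.
Country C against (High, High): payoffs 5, 6 → best response Medium.
Mutual best responses: (Medium, High, Low); (High, Medium, Medium).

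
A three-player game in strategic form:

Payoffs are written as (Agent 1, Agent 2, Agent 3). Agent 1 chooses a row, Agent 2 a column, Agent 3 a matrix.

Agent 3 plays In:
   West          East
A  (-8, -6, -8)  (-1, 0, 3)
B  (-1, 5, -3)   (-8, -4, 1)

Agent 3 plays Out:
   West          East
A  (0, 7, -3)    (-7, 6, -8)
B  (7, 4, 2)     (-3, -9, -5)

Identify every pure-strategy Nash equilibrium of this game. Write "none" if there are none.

(A, East, In); (B, West, Out)

Check each profile: it is a Nash equilibrium iff no player can strictly gain by switching unilaterally.
(A, West, In): Agent 1 can switch to B (-8 → -1). Not NE.
(A, West, Out): Agent 1 can switch to B (0 → 7). Not NE.
(A, East, In): Agent 1 gets -1, best alternative -8; Agent 2 gets 0, best alternative -6; Agent 3 gets 3, best alternative -8. No profitable deviation — NE.
(A, East, Out): Agent 1 can switch to B (-7 → -3). Not NE.
(B, West, In): Agent 3 can switch to Out (-3 → 2). Not NE.
(B, West, Out): Agent 1 gets 7, best alternative 0; Agent 2 gets 4, best alternative -9; Agent 3 gets 2, best alternative -3. No profitable deviation — NE.
(B, East, In): Agent 1 can switch to A (-8 → -1). Not NE.
(B, East, Out): Agent 2 can switch to West (-9 → 4). Not NE.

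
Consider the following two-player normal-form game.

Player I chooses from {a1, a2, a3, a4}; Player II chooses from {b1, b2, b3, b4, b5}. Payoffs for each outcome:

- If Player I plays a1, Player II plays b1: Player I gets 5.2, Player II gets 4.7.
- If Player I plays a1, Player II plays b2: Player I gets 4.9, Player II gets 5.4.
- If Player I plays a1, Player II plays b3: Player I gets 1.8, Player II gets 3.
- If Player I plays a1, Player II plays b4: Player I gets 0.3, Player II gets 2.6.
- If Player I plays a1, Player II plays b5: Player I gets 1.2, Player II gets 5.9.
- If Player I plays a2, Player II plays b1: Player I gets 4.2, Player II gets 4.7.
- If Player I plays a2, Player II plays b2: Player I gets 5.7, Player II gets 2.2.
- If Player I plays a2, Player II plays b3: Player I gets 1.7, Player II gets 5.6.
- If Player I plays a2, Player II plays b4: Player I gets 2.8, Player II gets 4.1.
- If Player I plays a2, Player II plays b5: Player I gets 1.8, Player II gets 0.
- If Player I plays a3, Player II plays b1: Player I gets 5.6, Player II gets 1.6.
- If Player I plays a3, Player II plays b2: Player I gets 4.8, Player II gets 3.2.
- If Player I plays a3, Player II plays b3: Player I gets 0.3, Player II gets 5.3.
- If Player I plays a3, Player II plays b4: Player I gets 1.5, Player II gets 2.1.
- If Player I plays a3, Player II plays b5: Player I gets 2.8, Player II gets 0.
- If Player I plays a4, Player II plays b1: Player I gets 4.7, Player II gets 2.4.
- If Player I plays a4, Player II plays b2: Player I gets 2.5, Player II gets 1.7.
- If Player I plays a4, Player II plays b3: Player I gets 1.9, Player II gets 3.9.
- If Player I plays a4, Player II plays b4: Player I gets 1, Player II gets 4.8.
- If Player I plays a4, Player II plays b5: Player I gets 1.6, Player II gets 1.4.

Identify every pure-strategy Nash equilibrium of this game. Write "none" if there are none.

No pure-strategy Nash equilibrium.

Player I against b1: payoffs 5.2, 4.2, 5.6, 4.7 → best response a3.
Player I against b2: payoffs 4.9, 5.7, 4.8, 2.5 → best response a2.
Player I against b3: payoffs 1.8, 1.7, 0.3, 1.9 → best response a4.
Player I against b4: payoffs 0.3, 2.8, 1.5, 1 → best response a2.
Player I against b5: payoffs 1.2, 1.8, 2.8, 1.6 → best response a3.
Player II against a1: payoffs 4.7, 5.4, 3, 2.6, 5.9 → best response b5.
Player II against a2: payoffs 4.7, 2.2, 5.6, 4.1, 0 → best response b3.
Player II against a3: payoffs 1.6, 3.2, 5.3, 2.1, 0 → best response b3.
Player II against a4: payoffs 2.4, 1.7, 3.9, 4.8, 1.4 → best response b4.
No profile is a mutual best response for all players.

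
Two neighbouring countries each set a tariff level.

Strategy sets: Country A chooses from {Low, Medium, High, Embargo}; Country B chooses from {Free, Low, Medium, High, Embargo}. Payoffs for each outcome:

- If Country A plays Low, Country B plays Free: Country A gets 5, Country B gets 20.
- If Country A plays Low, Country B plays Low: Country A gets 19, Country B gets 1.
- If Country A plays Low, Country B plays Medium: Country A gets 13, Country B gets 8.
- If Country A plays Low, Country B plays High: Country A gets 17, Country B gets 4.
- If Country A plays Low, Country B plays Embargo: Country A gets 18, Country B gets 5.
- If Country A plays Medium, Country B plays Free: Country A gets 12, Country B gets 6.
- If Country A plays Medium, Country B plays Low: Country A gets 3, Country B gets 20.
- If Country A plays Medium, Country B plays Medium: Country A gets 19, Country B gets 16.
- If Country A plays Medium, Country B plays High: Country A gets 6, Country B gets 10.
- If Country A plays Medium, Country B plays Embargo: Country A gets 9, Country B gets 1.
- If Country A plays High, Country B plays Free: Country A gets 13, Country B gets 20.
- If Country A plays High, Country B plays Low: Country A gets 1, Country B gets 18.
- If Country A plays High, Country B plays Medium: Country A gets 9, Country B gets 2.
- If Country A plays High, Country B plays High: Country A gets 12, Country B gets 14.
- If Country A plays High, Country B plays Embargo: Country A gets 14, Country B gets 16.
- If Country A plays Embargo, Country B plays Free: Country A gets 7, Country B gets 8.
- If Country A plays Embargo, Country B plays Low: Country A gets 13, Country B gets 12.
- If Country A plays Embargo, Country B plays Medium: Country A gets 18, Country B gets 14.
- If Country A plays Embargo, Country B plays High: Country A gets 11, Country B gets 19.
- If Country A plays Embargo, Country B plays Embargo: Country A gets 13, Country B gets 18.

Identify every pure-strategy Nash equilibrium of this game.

Pure NE: (High, Free)

Country A against Free: payoffs 5, 12, 13, 7 → best response High.
Country A against Low: payoffs 19, 3, 1, 13 → best response Low.
Country A against Medium: payoffs 13, 19, 9, 18 → best response Medium.
Country A against High: payoffs 17, 6, 12, 11 → best response Low.
Country A against Embargo: payoffs 18, 9, 14, 13 → best response Low.
Country B against Low: payoffs 20, 1, 8, 4, 5 → best response Free.
Country B against Medium: payoffs 6, 20, 16, 10, 1 → best response Low.
Country B against High: payoffs 20, 18, 2, 14, 16 → best response Free.
Country B against Embargo: payoffs 8, 12, 14, 19, 18 → best response High.
Mutual best responses: (High, Free).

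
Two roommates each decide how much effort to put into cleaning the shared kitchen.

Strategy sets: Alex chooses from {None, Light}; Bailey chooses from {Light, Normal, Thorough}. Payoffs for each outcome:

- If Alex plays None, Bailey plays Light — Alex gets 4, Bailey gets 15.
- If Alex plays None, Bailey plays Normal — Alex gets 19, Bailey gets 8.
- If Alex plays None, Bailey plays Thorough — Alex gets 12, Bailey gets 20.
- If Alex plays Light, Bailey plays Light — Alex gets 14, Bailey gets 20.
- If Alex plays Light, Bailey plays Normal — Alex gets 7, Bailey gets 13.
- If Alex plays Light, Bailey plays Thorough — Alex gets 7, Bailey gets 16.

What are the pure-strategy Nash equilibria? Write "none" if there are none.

The pure Nash equilibria are (None, Thorough) and (Light, Light).

(None, Light): Alex can switch to Light (4 → 14). Not NE.
(None, Normal): Bailey can switch to Light (8 → 15). Not NE.
(None, Thorough): Alex gets 12, best alternative 7; Bailey gets 20, best alternative 15. No profitable deviation — NE.
(Light, Light): Alex gets 14, best alternative 4; Bailey gets 20, best alternative 16. No profitable deviation — NE.
(Light, Normal): Alex can switch to None (7 → 19). Not NE.
(Light, Thorough): Alex can switch to None (7 → 12). Not NE.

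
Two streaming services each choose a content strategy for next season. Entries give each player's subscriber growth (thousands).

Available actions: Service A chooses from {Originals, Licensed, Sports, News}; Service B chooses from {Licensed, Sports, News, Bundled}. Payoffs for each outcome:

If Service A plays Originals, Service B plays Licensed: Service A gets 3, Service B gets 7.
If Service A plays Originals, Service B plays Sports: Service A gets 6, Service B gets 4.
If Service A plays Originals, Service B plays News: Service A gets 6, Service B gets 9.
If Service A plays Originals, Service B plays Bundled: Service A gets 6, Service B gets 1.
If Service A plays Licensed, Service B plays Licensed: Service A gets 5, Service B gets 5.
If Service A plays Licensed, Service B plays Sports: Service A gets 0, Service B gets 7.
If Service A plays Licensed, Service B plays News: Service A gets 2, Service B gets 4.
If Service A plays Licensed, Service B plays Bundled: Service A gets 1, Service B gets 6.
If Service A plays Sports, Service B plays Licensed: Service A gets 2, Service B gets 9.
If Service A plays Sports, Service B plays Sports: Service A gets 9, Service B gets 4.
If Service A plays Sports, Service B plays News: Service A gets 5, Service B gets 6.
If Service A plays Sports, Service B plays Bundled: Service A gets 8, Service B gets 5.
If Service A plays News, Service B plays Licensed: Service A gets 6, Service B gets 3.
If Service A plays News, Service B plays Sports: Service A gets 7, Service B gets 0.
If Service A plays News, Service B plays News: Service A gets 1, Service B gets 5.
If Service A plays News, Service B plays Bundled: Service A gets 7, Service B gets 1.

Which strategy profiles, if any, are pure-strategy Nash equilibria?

For each strategy profile, look for a profitable unilateral deviation.
(Originals, Licensed): Service A can switch to Licensed (3 → 5). Not NE.
(Originals, Sports): Service A can switch to Sports (6 → 9). Not NE.
(Originals, News): Service A gets 6, best alternative 5; Service B gets 9, best alternative 7. No profitable deviation — NE.
(Originals, Bundled): Service A can switch to Sports (6 → 8). Not NE.
(Licensed, Licensed): Service A can switch to News (5 → 6). Not NE.
(Licensed, Sports): Service A can switch to Originals (0 → 6). Not NE.
(Licensed, News): Service A can switch to Originals (2 → 6). Not NE.
(The remaining 9 profiles each have a profitable deviation by the same check.)

The unique pure-strategy Nash equilibrium is (Originals, News).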